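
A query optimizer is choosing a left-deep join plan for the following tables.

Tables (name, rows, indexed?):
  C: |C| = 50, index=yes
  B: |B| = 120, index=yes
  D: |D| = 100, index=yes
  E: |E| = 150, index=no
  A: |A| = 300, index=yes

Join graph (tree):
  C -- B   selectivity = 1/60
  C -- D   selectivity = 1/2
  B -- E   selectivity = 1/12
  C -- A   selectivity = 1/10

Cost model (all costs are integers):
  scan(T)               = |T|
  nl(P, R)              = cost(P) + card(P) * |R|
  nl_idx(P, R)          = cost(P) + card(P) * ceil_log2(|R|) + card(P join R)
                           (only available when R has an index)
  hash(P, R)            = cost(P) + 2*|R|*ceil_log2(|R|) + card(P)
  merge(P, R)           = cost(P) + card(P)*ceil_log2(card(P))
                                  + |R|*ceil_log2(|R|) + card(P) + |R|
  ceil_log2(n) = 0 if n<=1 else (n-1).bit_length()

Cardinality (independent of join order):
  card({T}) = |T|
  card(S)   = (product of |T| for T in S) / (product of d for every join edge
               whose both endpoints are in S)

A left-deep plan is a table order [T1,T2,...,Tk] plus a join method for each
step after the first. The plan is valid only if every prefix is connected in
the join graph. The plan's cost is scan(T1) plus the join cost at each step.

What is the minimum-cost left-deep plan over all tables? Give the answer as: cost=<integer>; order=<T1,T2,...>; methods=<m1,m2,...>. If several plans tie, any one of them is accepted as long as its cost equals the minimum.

cost=48200; order=C,B,E,A,D; methods=nl_idx,merge,hash,hash

Selinger DP (subsets sized 1..n):
  {C}: scan cost=50, card=50
  {B}: scan cost=120, card=120
  {D}: scan cost=100, card=100
  {E}: scan cost=150, card=150
  {A}: scan cost=300, card=300
  {BC}: card=100; try (B,nl_idx)→500, (C,hash)→840, (C,nl_idx)→940, (B,merge)→1360, (C,merge)→1430, (B,hash)→1780 …(+2); best=500 via (B,nl_idx)
  {CD}: card=2500; try (C,hash)→800, (D,merge)→1200, (C,merge)→1250, (D,hash)→1500, (D,nl_idx)→2900, (C,nl_idx)→3200 …(+2); best=800 via (C,hash)
  {AC}: card=1500; try (C,hash)→1200, (A,nl_idx)→2000, (A,merge)→3400, (C,nl_idx)→3600, (C,merge)→3650, (A,hash)→5500 …(+2); best=1200 via (C,hash)
  {BE}: card=1500; try (B,hash)→1980, (E,merge)→2430, (B,merge)→2460, (E,hash)→2640, (B,nl_idx)→2700, (E,nl)→18120 …(+1); best=1980 via (B,hash)
  {BCD}: card=5000; try (D,hash)→2000, (D,merge)→2100, (B,hash)→4980, (D,nl_idx)→6200, (D,nl)→10500, (B,nl_idx)→23300 …(+2); best=2000 via (D,hash)
  {BCE}: card=1250; try (E,merge)→2650, (E,hash)→3000, (C,hash)→4080, (C,nl_idx)→12230, (E,nl)→15500, (C,merge)→20330 …(+1); best=2650 via (E,merge)
  {ABC}: card=3000; try (A,merge)→4300, (B,hash)→4380, (A,nl_idx)→4400, (A,hash)→6000, (B,nl_idx)→14700, (B,merge)→20160 …(+2); best=4300 via (A,merge)
  {ACD}: card=75000; try (D,hash)→4100, (A,hash)→8700, (D,merge)→20000, (A,merge)→36300, (D,nl_idx)→86700, (A,nl_idx)→98300 …(+2); best=4100 via (D,hash)
  {BCDE}: card=62500; try (D,hash)→5300, (E,hash)→9400, (D,merge)→18450, (E,merge)→73350, (D,nl_idx)→73900, (D,nl)→127650 …(+1); best=5300 via (D,hash)
  {ABCD}: card=150000; try (D,hash)→8700, (A,hash)→12400, (D,merge)→44100, (A,merge)→75000, (B,hash)→80780, (D,nl_idx)→175300 …(+6); best=8700 via (D,hash)
  {ABCE}: card=37500; try (A,hash)→9300, (E,hash)→9700, (A,merge)→20650, (E,merge)→44650, (A,nl_idx)→51400, (A,nl)→377650 …(+1); best=9300 via (A,hash)
  {ABCDE}: card=1875000; try (D,hash)→48200, (A,hash)→73200, (E,hash)→161100, (D,merge)→647600, (A,merge)→1070800, (D,nl_idx)→2146800 …(+5); best=48200 via (D,hash)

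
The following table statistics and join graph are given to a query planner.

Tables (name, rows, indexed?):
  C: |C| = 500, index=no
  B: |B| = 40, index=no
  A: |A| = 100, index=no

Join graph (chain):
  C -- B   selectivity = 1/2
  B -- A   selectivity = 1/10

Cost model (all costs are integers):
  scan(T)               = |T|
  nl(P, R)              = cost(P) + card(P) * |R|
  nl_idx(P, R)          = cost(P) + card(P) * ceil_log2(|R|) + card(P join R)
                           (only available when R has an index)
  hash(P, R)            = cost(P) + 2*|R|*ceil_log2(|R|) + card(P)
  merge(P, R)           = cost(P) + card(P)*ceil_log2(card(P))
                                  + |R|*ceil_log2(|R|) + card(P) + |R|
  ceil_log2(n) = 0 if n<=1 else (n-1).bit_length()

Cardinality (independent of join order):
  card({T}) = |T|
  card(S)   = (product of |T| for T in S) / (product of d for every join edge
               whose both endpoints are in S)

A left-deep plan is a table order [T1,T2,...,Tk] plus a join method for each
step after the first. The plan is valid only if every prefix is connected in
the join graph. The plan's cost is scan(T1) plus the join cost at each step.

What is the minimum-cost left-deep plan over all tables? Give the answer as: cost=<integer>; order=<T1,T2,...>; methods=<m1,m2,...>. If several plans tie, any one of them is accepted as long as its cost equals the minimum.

Selinger DP (subsets sized 1..n):
  {C}: scan cost=500, card=500
  {B}: scan cost=40, card=40
  {A}: scan cost=100, card=100
  {BC}: card=10000; try (B,hash)→1480, (C,merge)→5320, (B,merge)→5780, (C,hash)→9080, (C,nl)→20040, (B,nl)→20500; best=1480 via (B,hash)
  {AB}: card=400; try (B,hash)→680, (A,merge)→1120, (B,merge)→1180, (A,hash)→1480, (A,nl)→4040, (B,nl)→4100; best=680 via (B,hash)
  {ABC}: card=100000; try (C,merge)→9680, (C,hash)→10080, (A,hash)→12880, (A,merge)→152280, (C,nl)→200680, (A,nl)→1001480; best=9680 via (C,merge)

cost=9680; order=A,B,C; methods=hash,merge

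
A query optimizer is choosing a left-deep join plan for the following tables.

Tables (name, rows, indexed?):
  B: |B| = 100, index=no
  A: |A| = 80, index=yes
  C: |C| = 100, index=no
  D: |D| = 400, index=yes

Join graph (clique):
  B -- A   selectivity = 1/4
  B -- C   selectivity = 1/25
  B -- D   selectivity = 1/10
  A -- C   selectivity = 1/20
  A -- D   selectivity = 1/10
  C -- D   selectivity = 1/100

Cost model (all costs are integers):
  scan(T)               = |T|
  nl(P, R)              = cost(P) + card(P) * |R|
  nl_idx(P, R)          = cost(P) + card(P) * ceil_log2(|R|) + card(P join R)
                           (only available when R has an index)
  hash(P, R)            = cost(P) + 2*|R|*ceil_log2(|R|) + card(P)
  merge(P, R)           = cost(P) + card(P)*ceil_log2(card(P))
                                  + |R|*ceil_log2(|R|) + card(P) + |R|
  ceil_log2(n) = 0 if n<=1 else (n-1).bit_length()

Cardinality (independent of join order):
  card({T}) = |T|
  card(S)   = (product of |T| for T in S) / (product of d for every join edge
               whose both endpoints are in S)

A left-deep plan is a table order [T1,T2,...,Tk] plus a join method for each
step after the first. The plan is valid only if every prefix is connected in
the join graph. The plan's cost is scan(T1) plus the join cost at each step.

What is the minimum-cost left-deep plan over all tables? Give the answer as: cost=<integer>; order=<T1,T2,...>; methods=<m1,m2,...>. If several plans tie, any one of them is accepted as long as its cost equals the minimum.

cost=4336; order=C,D,B,A; methods=nl_idx,hash,nl_idx

Selinger DP (subsets sized 1..n):
  {B}: scan cost=100, card=100
  {A}: scan cost=80, card=80
  {C}: scan cost=100, card=100
  {D}: scan cost=400, card=400
  {AB}: card=2000; try (A,hash)→1320, (B,merge)→1520, (A,merge)→1540, (B,hash)→1560, (A,nl_idx)→2800, (B,nl)→8080 …(+1); best=1320 via (A,hash)
  {BC}: card=400; try (C,hash)→1600, (B,hash)→1600, (C,merge)→1700, (B,merge)→1700, (C,nl)→10100, (B,nl)→10100; best=1600 via (C,hash)
  {BD}: card=4000; try (B,hash)→2200, (D,merge)→4900, (D,nl_idx)→5000, (B,merge)→5200, (D,hash)→7400, (D,nl)→40100 …(+1); best=2200 via (B,hash)
  {AC}: card=400; try (A,nl_idx)→1200, (A,hash)→1320, (C,merge)→1520, (A,merge)→1540, (C,hash)→1560, (C,nl)→8080 …(+1); best=1200 via (A,nl_idx)
  {AD}: card=3200; try (A,hash)→1920, (D,nl_idx)→4000, (D,merge)→4720, (A,merge)→5040, (A,nl_idx)→6400, (D,hash)→7360 …(+2); best=1920 via (A,hash)
  {CD}: card=400; try (D,nl_idx)→1400, (C,hash)→2200, (D,merge)→4900, (C,merge)→5200, (D,hash)→7400, (D,nl)→40100 …(+1); best=1400 via (D,nl_idx)
  {ABC}: card=400; try (B,hash)→3000, (A,hash)→3120, (C,hash)→4720, (A,nl_idx)→4800, (B,merge)→6000, (A,merge)→6240 …(+4); best=3000 via (B,hash)
  {ABD}: card=8000; try (B,hash)→6520, (A,hash)→7320, (D,hash)→10520, (D,nl_idx)→27320, (D,merge)→29320, (A,nl_idx)→38200 …(+5); best=6520 via (B,hash)
  {BCD}: card=160; try (B,hash)→3200, (D,nl_idx)→5360, (B,merge)→6200, (C,hash)→7600, (D,hash)→9200, (D,merge)→9600 …(+4); best=3200 via (B,hash)
  {ACD}: card=160; try (A,hash)→2920, (A,nl_idx)→4360, (D,nl_idx)→4960, (A,merge)→6040, (C,hash)→6520, (D,hash)→8800 …(+5); best=2920 via (A,hash)
  {ABCD}: card=16; try (A,nl_idx)→4336, (B,hash)→4480, (A,hash)→4480, (B,merge)→5160, (A,merge)→5280, (D,nl_idx)→6616 …(+8); best=4336 via (A,nl_idx)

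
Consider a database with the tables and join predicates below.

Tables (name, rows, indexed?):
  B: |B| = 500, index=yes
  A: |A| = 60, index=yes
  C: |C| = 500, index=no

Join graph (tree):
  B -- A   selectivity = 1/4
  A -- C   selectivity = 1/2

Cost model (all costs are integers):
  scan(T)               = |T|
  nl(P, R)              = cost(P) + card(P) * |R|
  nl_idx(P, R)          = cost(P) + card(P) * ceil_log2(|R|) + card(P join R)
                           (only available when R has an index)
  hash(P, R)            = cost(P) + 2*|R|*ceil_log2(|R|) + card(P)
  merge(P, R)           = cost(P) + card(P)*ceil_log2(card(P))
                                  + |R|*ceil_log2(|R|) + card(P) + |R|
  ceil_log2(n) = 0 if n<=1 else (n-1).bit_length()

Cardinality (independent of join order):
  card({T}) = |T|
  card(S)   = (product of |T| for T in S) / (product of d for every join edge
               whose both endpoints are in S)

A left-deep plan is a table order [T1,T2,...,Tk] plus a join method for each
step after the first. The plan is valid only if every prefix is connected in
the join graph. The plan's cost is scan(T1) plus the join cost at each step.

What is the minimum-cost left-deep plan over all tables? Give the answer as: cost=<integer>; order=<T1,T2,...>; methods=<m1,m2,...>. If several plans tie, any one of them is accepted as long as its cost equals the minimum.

cost=18220; order=B,A,C; methods=hash,hash

Selinger DP (subsets sized 1..n):
  {B}: scan cost=500, card=500
  {A}: scan cost=60, card=60
  {C}: scan cost=500, card=500
  {AB}: card=7500; try (A,hash)→1720, (B,merge)→5480, (A,merge)→5920, (B,nl_idx)→8100, (B,hash)→9120, (A,nl_idx)→11000 …(+2); best=1720 via (A,hash)
  {AC}: card=15000; try (A,hash)→1720, (C,merge)→5480, (A,merge)→5920, (C,hash)→9120, (A,nl_idx)→18500, (C,nl)→30060 …(+1); best=1720 via (A,hash)
  {ABC}: card=1875000; try (C,hash)→18220, (B,hash)→25720, (C,merge)→111720, (B,merge)→231720, (B,nl_idx)→2011720, (C,nl)→3751720 …(+1); best=18220 via (C,hash)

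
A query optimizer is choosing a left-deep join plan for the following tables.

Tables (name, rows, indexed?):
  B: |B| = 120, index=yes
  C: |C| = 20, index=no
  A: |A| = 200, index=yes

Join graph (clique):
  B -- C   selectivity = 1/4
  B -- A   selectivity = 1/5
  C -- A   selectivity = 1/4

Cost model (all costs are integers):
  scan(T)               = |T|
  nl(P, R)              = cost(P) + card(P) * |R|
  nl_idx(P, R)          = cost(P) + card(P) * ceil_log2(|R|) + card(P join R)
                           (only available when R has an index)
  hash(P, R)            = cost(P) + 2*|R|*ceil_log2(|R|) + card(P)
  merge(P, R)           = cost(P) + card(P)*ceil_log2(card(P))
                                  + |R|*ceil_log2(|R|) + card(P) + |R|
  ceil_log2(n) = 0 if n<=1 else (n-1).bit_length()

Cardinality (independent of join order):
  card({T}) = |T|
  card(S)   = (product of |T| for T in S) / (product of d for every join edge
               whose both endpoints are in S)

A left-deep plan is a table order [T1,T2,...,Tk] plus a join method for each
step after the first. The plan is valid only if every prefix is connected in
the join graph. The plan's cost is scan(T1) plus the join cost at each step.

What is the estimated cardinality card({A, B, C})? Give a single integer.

Tables in S: A(200), B(120), C(20)
Edges inside S: B-C(d=4), B-A(d=5), C-A(d=4)
numerator = 200 * 120 * 20 = 480000
denominator = 4 * 5 * 4 = 80
card(S) = 480000 / 80 = 6000

6000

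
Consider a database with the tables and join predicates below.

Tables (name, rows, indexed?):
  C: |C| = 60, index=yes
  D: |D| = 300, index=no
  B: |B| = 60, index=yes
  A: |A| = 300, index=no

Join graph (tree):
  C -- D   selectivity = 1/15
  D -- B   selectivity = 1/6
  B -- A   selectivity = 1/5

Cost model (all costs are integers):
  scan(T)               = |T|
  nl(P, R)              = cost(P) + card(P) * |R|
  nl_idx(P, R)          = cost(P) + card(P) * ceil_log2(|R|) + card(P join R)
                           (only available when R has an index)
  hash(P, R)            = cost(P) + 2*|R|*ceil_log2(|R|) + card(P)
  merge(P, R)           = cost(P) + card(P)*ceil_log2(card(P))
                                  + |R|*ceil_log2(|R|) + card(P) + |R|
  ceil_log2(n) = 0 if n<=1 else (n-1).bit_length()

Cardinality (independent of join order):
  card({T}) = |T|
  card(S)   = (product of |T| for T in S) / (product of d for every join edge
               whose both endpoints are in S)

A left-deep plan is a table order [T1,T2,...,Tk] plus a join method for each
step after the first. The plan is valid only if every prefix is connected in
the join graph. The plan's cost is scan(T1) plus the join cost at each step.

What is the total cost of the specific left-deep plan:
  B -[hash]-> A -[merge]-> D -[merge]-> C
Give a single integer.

step 1: scan B: cost=60, card=60
step 2: join A via hash
    card(P join A) = 60*300/(5) = 3600
    cost = 60 + 2*300*9 + 60 = 5520
step 3: join D via merge
    card(P join D) = 3600*300/(6) = 180000
    cost = 5520 + 3600*12 + 300*9 + 3600 + 300 = 55320
step 4: join C via merge
    card(P join C) = 180000*60/(15) = 720000
    cost = 55320 + 180000*18 + 60*6 + 180000 + 60 = 3475740

3475740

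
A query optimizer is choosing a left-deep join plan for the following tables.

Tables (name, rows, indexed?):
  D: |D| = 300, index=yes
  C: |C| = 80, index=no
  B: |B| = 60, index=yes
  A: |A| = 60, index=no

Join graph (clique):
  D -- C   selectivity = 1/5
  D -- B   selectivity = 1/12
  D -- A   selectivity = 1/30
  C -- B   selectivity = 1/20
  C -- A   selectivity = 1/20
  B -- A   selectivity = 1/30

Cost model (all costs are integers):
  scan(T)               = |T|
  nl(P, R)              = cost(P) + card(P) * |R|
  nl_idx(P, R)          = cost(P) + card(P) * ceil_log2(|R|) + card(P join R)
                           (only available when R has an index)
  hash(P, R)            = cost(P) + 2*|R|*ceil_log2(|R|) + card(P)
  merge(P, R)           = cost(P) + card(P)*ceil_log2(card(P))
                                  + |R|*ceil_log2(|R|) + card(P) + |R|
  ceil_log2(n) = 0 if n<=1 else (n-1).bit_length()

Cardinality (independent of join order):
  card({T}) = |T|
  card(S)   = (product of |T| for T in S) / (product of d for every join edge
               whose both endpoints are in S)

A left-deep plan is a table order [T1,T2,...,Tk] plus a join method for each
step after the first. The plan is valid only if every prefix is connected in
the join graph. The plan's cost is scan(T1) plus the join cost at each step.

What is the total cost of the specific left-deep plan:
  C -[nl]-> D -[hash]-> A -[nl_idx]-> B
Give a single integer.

step 1: scan C: cost=80, card=80
step 2: join D via nl
    card(P join D) = 80*300/(5) = 4800
    cost = 80 + 80*300 = 24080
step 3: join A via hash
    card(P join A) = 4800*60/(30*20) = 480
    cost = 24080 + 2*60*6 + 4800 = 29600
step 4: join B via nl_idx
    card(P join B) = 480*60/(12*20*30) = 4
    cost = 29600 + 480*6 + 4 = 32484

32484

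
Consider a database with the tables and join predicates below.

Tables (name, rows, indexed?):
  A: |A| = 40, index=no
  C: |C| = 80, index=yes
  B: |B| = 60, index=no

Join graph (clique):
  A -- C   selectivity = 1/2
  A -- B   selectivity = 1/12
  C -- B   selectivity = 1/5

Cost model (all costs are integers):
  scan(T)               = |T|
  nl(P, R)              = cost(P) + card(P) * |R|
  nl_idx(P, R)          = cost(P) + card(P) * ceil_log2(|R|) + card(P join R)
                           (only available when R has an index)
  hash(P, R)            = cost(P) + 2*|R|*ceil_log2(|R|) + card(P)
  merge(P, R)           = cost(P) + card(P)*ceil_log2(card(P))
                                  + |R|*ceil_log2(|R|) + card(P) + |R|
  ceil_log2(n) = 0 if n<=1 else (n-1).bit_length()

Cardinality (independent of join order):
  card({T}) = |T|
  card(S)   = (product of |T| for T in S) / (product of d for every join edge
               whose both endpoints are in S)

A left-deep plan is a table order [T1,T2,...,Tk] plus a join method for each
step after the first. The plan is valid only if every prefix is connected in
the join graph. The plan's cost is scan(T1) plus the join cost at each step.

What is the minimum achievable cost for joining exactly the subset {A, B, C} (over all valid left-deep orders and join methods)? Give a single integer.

1920

Selinger DP over subsets of {A,B,C}:
  {A}: scan cost=40, card=40
  {C}: scan cost=80, card=80
  {B}: scan cost=60, card=60
  {AC}: card=1600; try (A,hash)→640, (C,merge)→960, (A,merge)→1000, (C,hash)→1200, (C,nl_idx)→1920, (C,nl)→3240 …(+1); best=640 via (A,hash)
  {AB}: card=200; try (A,hash)→600, (B,merge)→740, (A,merge)→760, (B,hash)→800, (B,nl)→2440, (A,nl)→2460; best=600 via (A,hash)
  {BC}: card=960; try (B,hash)→880, (C,merge)→1120, (B,merge)→1140, (C,hash)→1240, (C,nl_idx)→1440, (C,nl)→4860 …(+1); best=880 via (B,hash)
  {ABC}: card=1600; try (C,hash)→1920, (A,hash)→2320, (B,hash)→2960, (C,merge)→3040, (C,nl_idx)→3600, (A,merge)→11720 …(+4); best=1920 via (C,hash)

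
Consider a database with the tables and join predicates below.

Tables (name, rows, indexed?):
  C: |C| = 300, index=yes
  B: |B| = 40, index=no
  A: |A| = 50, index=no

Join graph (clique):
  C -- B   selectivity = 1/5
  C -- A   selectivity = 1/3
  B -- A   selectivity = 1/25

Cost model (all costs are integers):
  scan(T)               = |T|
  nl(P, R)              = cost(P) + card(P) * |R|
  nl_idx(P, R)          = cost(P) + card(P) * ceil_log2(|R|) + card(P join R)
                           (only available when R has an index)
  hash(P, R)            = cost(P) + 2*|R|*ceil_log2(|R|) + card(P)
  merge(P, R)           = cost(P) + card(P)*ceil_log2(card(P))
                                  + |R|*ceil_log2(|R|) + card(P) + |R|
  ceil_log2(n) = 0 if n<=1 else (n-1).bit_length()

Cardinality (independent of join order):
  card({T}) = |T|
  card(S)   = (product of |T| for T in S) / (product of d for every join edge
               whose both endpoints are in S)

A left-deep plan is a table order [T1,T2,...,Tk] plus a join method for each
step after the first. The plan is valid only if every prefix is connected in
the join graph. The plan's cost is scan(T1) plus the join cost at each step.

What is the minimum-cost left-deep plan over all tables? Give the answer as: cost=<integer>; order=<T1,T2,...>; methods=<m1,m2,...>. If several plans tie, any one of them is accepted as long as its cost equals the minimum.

Selinger DP (subsets sized 1..n):
  {C}: scan cost=300, card=300
  {B}: scan cost=40, card=40
  {A}: scan cost=50, card=50
  {BC}: card=2400; try (B,hash)→1080, (C,nl_idx)→2800, (C,merge)→3320, (B,merge)→3580, (C,hash)→5480, (C,nl)→12040 …(+1); best=1080 via (B,hash)
  {AC}: card=5000; try (A,hash)→1200, (C,merge)→3400, (A,merge)→3650, (C,hash)→5500, (C,nl_idx)→5500, (C,nl)→15050 …(+1); best=1200 via (A,hash)
  {AB}: card=80; try (B,hash)→580, (A,merge)→670, (B,merge)→680, (A,hash)→680, (A,nl)→2040, (B,nl)→2050; best=580 via (B,hash)
  {ABC}: card=1600; try (C,nl_idx)→2900, (A,hash)→4080, (C,merge)→4220, (C,hash)→6060, (B,hash)→6680, (C,nl)→24580 …(+4); best=2900 via (C,nl_idx)

cost=2900; order=A,B,C; methods=hash,nl_idx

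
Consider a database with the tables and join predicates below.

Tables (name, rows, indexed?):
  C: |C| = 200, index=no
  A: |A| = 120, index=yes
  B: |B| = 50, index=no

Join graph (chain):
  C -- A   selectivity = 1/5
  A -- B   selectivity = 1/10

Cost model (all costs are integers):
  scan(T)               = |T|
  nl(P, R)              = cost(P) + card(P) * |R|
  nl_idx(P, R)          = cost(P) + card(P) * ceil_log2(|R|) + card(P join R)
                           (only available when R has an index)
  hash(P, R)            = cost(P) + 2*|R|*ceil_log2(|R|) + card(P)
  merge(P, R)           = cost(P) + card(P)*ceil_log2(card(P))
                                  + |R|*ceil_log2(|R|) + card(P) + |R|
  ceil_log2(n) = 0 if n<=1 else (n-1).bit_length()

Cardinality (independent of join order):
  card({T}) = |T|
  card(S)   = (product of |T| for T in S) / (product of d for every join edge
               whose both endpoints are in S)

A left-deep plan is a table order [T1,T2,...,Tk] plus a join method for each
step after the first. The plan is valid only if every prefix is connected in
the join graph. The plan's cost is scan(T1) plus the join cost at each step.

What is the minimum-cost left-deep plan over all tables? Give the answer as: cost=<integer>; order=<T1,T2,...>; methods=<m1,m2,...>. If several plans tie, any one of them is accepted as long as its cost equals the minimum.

Selinger DP (subsets sized 1..n):
  {C}: scan cost=200, card=200
  {A}: scan cost=120, card=120
  {B}: scan cost=50, card=50
  {AC}: card=4800; try (A,hash)→2080, (C,merge)→2880, (A,merge)→2960, (C,hash)→3440, (A,nl_idx)→6400, (C,nl)→24120 …(+1); best=2080 via (A,hash)
  {AB}: card=600; try (B,hash)→840, (A,nl_idx)→1000, (A,merge)→1360, (B,merge)→1430, (A,hash)→1780, (A,nl)→6050 …(+1); best=840 via (B,hash)
  {ABC}: card=24000; try (C,hash)→4640, (B,hash)→7480, (C,merge)→9240, (B,merge)→69630, (C,nl)→120840, (B,nl)→242080; best=4640 via (C,hash)

cost=4640; order=A,B,C; methods=hash,hash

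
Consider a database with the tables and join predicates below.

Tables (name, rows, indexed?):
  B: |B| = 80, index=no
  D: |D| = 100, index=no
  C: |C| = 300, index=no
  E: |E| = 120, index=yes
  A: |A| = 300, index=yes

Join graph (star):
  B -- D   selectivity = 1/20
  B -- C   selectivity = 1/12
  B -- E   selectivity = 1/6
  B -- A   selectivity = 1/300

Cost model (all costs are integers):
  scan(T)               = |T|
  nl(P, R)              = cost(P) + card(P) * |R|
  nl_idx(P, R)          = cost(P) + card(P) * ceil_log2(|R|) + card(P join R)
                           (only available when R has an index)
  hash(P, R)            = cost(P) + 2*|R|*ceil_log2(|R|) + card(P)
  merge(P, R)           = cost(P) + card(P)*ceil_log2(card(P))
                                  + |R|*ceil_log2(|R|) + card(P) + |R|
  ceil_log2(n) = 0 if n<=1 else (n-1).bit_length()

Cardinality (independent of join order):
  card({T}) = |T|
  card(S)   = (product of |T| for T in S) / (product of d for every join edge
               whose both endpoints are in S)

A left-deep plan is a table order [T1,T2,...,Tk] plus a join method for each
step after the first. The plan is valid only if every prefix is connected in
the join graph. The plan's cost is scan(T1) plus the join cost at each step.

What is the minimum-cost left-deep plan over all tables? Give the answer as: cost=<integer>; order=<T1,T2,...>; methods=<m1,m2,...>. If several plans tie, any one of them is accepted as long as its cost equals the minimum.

cost=17800; order=B,A,D,E,C; methods=nl_idx,merge,hash,hash

Selinger DP (subsets sized 1..n):
  {B}: scan cost=80, card=80
  {D}: scan cost=100, card=100
  {C}: scan cost=300, card=300
  {E}: scan cost=120, card=120
  {A}: scan cost=300, card=300
  {BD}: card=400; try (B,hash)→1320, (D,merge)→1520, (B,merge)→1540, (D,hash)→1560, (D,nl)→8080, (B,nl)→8100; best=1320 via (B,hash)
  {BC}: card=2000; try (B,hash)→1720, (C,merge)→3720, (B,merge)→3940, (C,hash)→5560, (C,nl)→24080, (B,nl)→24300; best=1720 via (B,hash)
  {BE}: card=1600; try (B,hash)→1360, (E,merge)→1680, (B,merge)→1720, (E,hash)→1840, (E,nl_idx)→2240, (E,nl)→9680 …(+1); best=1360 via (B,hash)
  {AB}: card=80; try (A,nl_idx)→880, (B,hash)→1720, (A,merge)→3720, (B,merge)→3940, (A,hash)→5560, (A,nl)→24080 …(+1); best=880 via (A,nl_idx)
  {BCD}: card=10000; try (D,hash)→5120, (C,hash)→7120, (C,merge)→8320, (D,merge)→26520, (C,nl)→121320, (D,nl)→201720; best=5120 via (D,hash)
  {BDE}: card=8000; try (E,hash)→3400, (D,hash)→4360, (E,merge)→6280, (E,nl_idx)→12120, (D,merge)→21360, (E,nl)→49320 …(+1); best=3400 via (E,hash)
  {ABD}: card=400; try (D,merge)→2320, (D,hash)→2360, (A,nl_idx)→5320, (A,hash)→7120, (A,merge)→8320, (D,nl)→8880 …(+1); best=2320 via (D,merge)
  {BCE}: card=40000; try (E,hash)→5400, (C,hash)→8360, (C,merge)→23560, (E,merge)→26680, (E,nl_idx)→55720, (E,nl)→241720 …(+1); best=5400 via (E,hash)
  {ABC}: card=2000; try (C,merge)→4520, (C,hash)→6360, (A,hash)→9120, (A,nl_idx)→21720, (C,nl)→24880, (A,merge)→28720 …(+1); best=4520 via (C,merge)
  {ABE}: card=1600; try (E,merge)→2480, (E,hash)→2640, (E,nl_idx)→3040, (A,hash)→8360, (E,nl)→10480, (A,nl_idx)→17360 …(+2); best=2480 via (E,merge)
  {BCDE}: card=200000; try (E,hash)→16800, (C,hash)→16800, (D,hash)→46800, (C,merge)→118400, (E,merge)→156080, (E,nl_idx)→275120 …(+4); best=16800 via (E,hash)
  {ABCD}: card=10000; try (D,hash)→7920, (C,hash)→8120, (C,merge)→9320, (A,hash)→20520, (D,merge)→29320, (A,nl_idx)→105120 …(+4); best=7920 via (D,hash)
  {ABDE}: card=8000; try (E,hash)→4400, (D,hash)→5480, (E,merge)→7280, (E,nl_idx)→13120, (A,hash)→16800, (D,merge)→22480 …(+5); best=4400 via (E,hash)
  {ABCE}: card=40000; try (E,hash)→8200, (C,hash)→9480, (C,merge)→24680, (E,merge)→29480, (A,hash)→50800, (E,nl_idx)→58520 …(+5); best=8200 via (E,hash)
  {ABCDE}: card=200000; try (C,hash)→17800, (E,hash)→19600, (D,hash)→49600, (C,merge)→119400, (E,merge)→158880, (A,hash)→222200 …(+8); best=17800 via (C,hash)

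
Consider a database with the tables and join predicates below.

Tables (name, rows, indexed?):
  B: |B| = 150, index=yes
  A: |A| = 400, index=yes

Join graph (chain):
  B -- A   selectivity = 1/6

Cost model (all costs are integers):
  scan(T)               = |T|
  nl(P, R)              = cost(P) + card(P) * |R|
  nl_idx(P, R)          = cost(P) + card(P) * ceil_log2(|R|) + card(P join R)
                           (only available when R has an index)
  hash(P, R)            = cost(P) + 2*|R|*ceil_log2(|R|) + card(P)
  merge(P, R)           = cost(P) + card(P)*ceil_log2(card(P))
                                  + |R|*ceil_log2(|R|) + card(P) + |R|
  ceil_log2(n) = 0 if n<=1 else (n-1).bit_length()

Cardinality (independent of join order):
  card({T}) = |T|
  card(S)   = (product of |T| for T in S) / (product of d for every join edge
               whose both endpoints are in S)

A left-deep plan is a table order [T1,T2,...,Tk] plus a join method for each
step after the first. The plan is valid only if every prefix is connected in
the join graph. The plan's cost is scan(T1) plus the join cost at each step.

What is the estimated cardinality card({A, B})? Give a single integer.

10000

Tables in S: A(400), B(150)
Edges inside S: B-A(d=6)
numerator = 400 * 150 = 60000
denominator = 6 = 6
card(S) = 60000 / 6 = 10000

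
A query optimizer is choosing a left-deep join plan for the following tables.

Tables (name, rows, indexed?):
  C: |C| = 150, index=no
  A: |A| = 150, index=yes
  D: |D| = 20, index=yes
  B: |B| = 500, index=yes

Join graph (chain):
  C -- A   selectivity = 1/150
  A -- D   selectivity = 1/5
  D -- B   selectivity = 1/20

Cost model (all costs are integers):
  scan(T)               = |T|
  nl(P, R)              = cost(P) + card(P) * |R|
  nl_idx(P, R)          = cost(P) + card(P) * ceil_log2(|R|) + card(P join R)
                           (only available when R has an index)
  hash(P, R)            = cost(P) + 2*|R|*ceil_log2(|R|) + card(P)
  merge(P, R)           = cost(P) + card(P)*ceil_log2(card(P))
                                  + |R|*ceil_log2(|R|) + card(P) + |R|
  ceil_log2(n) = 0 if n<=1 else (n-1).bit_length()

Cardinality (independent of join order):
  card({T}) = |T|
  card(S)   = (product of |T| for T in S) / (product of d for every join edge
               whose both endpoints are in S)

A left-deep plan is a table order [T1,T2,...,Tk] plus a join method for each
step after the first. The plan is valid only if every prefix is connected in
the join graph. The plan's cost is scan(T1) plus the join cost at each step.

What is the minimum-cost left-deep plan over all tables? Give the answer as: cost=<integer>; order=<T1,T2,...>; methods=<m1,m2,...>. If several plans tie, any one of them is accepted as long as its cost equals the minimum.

Selinger DP (subsets sized 1..n):
  {C}: scan cost=150, card=150
  {A}: scan cost=150, card=150
  {D}: scan cost=20, card=20
  {B}: scan cost=500, card=500
  {AC}: card=150; try (A,nl_idx)→1500, (C,hash)→2700, (A,hash)→2700, (C,merge)→2850, (A,merge)→2850, (C,nl)→22650 …(+1); best=1500 via (A,nl_idx)
  {AD}: card=600; try (D,hash)→500, (A,nl_idx)→780, (A,merge)→1490, (D,nl_idx)→1500, (D,merge)→1620, (A,hash)→2440 …(+2); best=500 via (D,hash)
  {BD}: card=500; try (B,nl_idx)→700, (D,hash)→1200, (D,nl_idx)→3500, (B,merge)→5140, (D,merge)→5620, (B,hash)→9040 …(+2); best=700 via (B,nl_idx)
  {ACD}: card=600; try (D,hash)→1850, (D,nl_idx)→2850, (D,merge)→2970, (C,hash)→3500, (D,nl)→4500, (C,merge)→8450 …(+1); best=1850 via (D,hash)
  {ABD}: card=15000; try (A,hash)→3600, (A,merge)→7050, (B,hash)→10100, (B,merge)→12100, (A,nl_idx)→19700, (B,nl_idx)→20900 …(+2); best=3600 via (A,hash)
  {ABCD}: card=15000; try (B,hash)→11450, (B,merge)→13450, (C,hash)→21000, (B,nl_idx)→22250, (C,merge)→229950, (B,nl)→301850 …(+1); best=11450 via (B,hash)

cost=11450; order=C,A,D,B; methods=nl_idx,hash,hash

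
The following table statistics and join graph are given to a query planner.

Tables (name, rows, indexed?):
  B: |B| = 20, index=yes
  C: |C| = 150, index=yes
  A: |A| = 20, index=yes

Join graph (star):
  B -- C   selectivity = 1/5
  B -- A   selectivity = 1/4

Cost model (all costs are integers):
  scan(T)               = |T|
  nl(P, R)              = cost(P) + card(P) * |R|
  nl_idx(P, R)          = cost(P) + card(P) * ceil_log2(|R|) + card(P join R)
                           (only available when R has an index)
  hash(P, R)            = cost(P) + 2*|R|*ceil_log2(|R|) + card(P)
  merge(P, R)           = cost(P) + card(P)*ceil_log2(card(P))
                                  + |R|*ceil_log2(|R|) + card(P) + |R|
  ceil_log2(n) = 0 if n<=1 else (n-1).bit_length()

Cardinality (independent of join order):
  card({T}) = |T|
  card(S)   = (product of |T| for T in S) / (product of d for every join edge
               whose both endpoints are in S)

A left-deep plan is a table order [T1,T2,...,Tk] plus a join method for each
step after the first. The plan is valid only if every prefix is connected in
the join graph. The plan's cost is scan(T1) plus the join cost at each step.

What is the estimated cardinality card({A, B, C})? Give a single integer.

3000

Tables in S: A(20), B(20), C(150)
Edges inside S: B-C(d=5), B-A(d=4)
numerator = 20 * 20 * 150 = 60000
denominator = 5 * 4 = 20
card(S) = 60000 / 20 = 3000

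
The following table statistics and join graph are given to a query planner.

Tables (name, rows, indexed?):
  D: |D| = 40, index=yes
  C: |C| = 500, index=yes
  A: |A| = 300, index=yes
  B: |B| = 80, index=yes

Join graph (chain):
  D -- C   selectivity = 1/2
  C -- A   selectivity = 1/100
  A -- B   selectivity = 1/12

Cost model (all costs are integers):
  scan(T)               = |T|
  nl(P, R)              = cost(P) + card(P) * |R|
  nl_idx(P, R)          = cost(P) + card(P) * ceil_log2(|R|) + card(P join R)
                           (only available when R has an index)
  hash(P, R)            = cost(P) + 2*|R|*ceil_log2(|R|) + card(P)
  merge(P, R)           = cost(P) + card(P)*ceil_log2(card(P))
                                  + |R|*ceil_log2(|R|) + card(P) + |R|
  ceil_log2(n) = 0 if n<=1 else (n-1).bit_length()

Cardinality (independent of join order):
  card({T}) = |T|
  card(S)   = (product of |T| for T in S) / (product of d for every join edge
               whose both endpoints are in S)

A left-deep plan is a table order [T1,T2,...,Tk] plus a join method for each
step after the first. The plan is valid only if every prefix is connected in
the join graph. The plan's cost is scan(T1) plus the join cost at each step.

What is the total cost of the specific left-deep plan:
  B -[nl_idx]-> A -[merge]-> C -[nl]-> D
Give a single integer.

431800

step 1: scan B: cost=80, card=80
step 2: join A via nl_idx
    card(P join A) = 80*300/(12) = 2000
    cost = 80 + 80*9 + 2000 = 2800
step 3: join C via merge
    card(P join C) = 2000*500/(100) = 10000
    cost = 2800 + 2000*11 + 500*9 + 2000 + 500 = 31800
step 4: join D via nl
    card(P join D) = 10000*40/(2) = 200000
    cost = 31800 + 10000*40 = 431800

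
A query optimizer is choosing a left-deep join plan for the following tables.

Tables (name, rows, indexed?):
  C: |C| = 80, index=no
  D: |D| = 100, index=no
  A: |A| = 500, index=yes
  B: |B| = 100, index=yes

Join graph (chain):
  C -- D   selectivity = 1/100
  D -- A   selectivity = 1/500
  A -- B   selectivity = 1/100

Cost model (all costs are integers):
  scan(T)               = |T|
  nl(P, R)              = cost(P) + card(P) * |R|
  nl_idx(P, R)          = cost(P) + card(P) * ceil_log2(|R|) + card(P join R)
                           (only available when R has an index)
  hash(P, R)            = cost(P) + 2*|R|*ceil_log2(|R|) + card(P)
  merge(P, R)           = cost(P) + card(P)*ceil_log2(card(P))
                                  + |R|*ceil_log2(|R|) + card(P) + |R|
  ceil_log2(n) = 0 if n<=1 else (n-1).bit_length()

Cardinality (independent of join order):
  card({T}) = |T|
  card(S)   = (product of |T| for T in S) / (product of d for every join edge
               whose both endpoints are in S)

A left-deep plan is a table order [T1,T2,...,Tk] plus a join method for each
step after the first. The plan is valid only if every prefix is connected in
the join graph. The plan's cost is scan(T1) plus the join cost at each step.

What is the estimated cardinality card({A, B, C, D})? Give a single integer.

80

Tables in S: A(500), B(100), C(80), D(100)
Edges inside S: C-D(d=100), D-A(d=500), A-B(d=100)
numerator = 500 * 100 * 80 * 100 = 400000000
denominator = 100 * 500 * 100 = 5000000
card(S) = 400000000 / 5000000 = 80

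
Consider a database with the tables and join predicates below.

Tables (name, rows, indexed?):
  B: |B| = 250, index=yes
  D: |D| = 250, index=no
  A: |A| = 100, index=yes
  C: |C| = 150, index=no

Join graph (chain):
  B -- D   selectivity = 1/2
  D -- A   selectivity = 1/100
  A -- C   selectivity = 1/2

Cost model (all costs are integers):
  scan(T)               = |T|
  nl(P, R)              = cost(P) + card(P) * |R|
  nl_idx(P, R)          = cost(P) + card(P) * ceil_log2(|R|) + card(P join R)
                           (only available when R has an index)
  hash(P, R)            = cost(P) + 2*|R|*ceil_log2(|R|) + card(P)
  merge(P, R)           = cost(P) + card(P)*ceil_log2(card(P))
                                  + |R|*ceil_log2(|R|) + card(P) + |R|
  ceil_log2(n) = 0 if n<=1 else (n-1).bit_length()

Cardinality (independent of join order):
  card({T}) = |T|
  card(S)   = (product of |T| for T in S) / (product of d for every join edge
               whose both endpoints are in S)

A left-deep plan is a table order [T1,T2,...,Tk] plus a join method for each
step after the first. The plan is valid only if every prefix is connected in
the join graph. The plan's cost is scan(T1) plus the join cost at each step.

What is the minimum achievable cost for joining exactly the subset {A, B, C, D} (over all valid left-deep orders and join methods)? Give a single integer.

27300

Selinger DP over subsets of {A,B,C,D}:
  {B}: scan cost=250, card=250
  {D}: scan cost=250, card=250
  {A}: scan cost=100, card=100
  {C}: scan cost=150, card=150
  {BD}: card=31250; try (D,hash)→4500, (B,hash)→4500, (D,merge)→4750, (B,merge)→4750, (B,nl_idx)→33500, (D,nl)→62750 …(+1); best=4500 via (D,hash)
  {AD}: card=250; try (A,hash)→1900, (A,nl_idx)→2250, (D,merge)→3150, (A,merge)→3300, (D,hash)→4200, (D,nl)→25100 …(+1); best=1900 via (A,hash)
  {AC}: card=7500; try (A,hash)→1700, (C,merge)→2250, (A,merge)→2300, (C,hash)→2600, (A,nl_idx)→8700, (C,nl)→15100 …(+1); best=1700 via (A,hash)
  {ABD}: card=31250; try (B,hash)→6150, (B,merge)→6400, (B,nl_idx)→35150, (A,hash)→37150, (B,nl)→64400, (A,nl_idx)→254500 …(+2); best=6150 via (B,hash)
  {ACD}: card=18750; try (C,hash)→4550, (C,merge)→5500, (D,hash)→13200, (C,nl)→39400, (D,merge)→108950, (D,nl)→1876700; best=4550 via (C,hash)
  {ABCD}: card=2343750; try (B,hash)→27300, (C,hash)→39800, (B,merge)→306800, (C,merge)→507500, (B,nl_idx)→2498300, (B,nl)→4692050 …(+1); best=27300 via (B,hash)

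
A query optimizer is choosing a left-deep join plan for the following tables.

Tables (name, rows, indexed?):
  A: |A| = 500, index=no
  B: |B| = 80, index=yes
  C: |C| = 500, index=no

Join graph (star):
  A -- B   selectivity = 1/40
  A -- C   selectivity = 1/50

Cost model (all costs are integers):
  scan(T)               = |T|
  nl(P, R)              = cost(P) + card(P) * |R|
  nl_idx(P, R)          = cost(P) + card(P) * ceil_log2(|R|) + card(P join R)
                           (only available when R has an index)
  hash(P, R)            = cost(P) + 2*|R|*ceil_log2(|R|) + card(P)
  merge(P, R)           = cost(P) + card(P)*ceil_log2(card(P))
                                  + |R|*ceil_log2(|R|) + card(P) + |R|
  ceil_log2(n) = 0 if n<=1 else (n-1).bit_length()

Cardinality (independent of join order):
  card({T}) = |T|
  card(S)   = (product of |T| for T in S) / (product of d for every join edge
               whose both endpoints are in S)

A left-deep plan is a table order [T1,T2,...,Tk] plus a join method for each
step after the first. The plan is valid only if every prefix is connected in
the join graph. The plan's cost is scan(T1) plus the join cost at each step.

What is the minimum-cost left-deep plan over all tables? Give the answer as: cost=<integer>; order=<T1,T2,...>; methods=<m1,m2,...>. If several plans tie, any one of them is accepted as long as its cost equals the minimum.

Selinger DP (subsets sized 1..n):
  {A}: scan cost=500, card=500
  {B}: scan cost=80, card=80
  {C}: scan cost=500, card=500
  {AB}: card=1000; try (B,hash)→2120, (B,nl_idx)→5000, (A,merge)→5720, (B,merge)→6140, (A,hash)→9160, (A,nl)→40080 …(+1); best=2120 via (B,hash)
  {AC}: card=5000; try (C,hash)→10000, (A,hash)→10000, (C,merge)→10500, (A,merge)→10500, (C,nl)→250500, (A,nl)→250500; best=10000 via (C,hash)
  {ABC}: card=10000; try (C,hash)→12120, (B,hash)→16120, (C,merge)→18120, (B,nl_idx)→55000, (B,merge)→80640, (B,nl)→410000 …(+1); best=12120 via (C,hash)

cost=12120; order=A,B,C; methods=hash,hash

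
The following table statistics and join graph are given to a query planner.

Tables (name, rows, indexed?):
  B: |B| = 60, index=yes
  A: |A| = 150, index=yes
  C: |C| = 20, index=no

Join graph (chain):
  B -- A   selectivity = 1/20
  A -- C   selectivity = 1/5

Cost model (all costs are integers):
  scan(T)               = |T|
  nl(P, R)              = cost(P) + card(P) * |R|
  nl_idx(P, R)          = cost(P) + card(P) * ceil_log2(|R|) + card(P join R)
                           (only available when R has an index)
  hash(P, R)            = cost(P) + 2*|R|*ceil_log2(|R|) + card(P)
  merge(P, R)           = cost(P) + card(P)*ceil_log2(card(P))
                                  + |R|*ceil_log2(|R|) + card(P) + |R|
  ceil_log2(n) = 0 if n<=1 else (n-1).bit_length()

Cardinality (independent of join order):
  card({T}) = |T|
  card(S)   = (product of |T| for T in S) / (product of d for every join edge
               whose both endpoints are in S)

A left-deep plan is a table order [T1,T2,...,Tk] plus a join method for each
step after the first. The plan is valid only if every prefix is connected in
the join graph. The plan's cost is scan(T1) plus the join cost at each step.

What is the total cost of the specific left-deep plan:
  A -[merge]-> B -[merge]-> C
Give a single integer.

step 1: scan A: cost=150, card=150
step 2: join B via merge
    card(P join B) = 150*60/(20) = 450
    cost = 150 + 150*8 + 60*6 + 150 + 60 = 1920
step 3: join C via merge
    card(P join C) = 450*20/(5) = 1800
    cost = 1920 + 450*9 + 20*5 + 450 + 20 = 6540

6540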